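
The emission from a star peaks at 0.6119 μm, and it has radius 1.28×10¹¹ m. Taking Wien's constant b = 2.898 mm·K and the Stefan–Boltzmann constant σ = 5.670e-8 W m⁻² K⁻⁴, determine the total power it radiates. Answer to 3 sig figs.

Wien's law: T = b/λ_max = 2.898×10⁻³/6.119×10⁻⁷ = 4736.07 K.
Surface area A = 4πR² = 4π(1.28×10¹¹ m)² = 2.05887×10²³ m².
Then P = σAT⁴ = 5.670×10⁻⁸×2.05887×10²³×(4736.07)⁴ = 5.87×10³⁰ W.

P ≈ 5.87×10³⁰ W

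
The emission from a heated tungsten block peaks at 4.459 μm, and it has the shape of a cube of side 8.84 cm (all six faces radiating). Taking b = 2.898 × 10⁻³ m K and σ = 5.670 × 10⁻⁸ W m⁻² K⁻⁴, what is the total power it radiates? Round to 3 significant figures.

Wien's law: T = b/λ_max = 2.898×10⁻³/4.459×10⁻⁶ = 649.922 K.
Area A = 6s² = 6×(0.0884 m)² = 0.0468874 m².
Then P = σAT⁴ = 5.670×10⁻⁸×0.0468874×(649.922)⁴ = 474 W.

P ≈ 474 W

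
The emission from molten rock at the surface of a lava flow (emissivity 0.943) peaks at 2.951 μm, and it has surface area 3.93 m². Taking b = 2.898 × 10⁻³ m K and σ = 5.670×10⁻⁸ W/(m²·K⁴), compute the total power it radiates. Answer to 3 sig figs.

P ≈ 1.95×10⁵ W

Wien's law: T = b/λ_max = 2.898×10⁻³/2.951×10⁻⁶ = 982.040 K.
Area A = 3.93 m².
Then P = εσAT⁴ = 0.943×5.670×10⁻⁸×3.93×(982.040)⁴ = 1.95×10⁵ W.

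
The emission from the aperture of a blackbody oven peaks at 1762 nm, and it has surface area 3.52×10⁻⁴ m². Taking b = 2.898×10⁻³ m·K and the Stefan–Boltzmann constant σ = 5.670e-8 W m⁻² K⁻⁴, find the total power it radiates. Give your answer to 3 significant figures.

P ≈ 146 W

Wien's law: T = b/λ_max = 2.898×10⁻³/1.762×10⁻⁶ = 1644.72 K.
Area A = 3.52×10⁻⁴ m².
Then P = σAT⁴ = 5.670×10⁻⁸×3.52×10⁻⁴×(1644.72)⁴ = 146 W.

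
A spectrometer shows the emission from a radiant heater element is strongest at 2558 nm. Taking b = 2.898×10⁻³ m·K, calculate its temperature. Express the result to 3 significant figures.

T ≈ 1.13×10³ K

Wien's law gives T = b/λ_max = (2.898×10⁻³ m·K)/(2.558×10⁻⁶ m) = 1.13×10³ K.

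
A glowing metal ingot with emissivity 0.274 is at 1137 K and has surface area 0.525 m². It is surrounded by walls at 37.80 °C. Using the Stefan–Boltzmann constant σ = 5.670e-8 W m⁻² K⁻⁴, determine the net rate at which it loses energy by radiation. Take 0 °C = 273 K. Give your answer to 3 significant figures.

Net loss ≈ 1.36×10⁴ W

Surroundings: T = 37.80 °C + 273 = 310.80 K.
Area A = 0.525 m².
Net radiated power P_net = εσA(T⁴ − T₀⁴) = 0.274×5.670×10⁻⁸×0.525×(1137⁴ − 310.80⁴).
T⁴ − T₀⁴ = 1.67125×10¹² − 9.33091×10⁹ = 1.66192×10¹² K⁴, so P_net = 1.36×10⁴ W.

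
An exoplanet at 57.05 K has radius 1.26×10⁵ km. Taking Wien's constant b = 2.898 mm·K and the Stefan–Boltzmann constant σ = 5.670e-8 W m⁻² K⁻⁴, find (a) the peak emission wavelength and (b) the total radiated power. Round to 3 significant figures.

λ_max ≈ 50.8 μm; P ≈ 1.20×10¹⁷ W

(a) λ_max = b/T = 2.898×10⁻³/57.05 = 5.080×10⁻⁵ m = 50.8 μm.
Surface area A = 4πR² = 4π(1.26×10⁸ m)² = 1.99504×10¹⁷ m².
(b) P = σAT⁴ = 5.670×10⁻⁸×1.99504×10¹⁷×(57.05)⁴ = 1.20×10¹⁷ W.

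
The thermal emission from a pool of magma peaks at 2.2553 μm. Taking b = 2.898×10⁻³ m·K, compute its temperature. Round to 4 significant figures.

T ≈ 1285 K

Wien's law gives T = b/λ_max = (2.898×10⁻³ m·K)/(2.2553×10⁻⁶ m) = 1285 K.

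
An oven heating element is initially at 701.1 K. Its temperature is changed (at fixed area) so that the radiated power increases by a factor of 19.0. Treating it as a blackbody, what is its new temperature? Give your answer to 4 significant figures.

T₂ ≈ 1464 K

P ∝ T⁴, so T₂/T₁ = (P₂/P₁)^(1/4) = (19.0)^(1/4) = 2.08780.
T₂ = 701.1 × 2.08780 = 1464 K.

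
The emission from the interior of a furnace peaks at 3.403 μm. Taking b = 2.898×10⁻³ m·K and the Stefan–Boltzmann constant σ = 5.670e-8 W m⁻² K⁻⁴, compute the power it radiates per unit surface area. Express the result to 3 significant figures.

I ≈ 2.98×10⁴ W/m²

Wien's law: T = b/λ_max = 2.898×10⁻³/3.403×10⁻⁶ = 851.602 K.
Then I = σT⁴ = 5.670×10⁻⁸×(851.602)⁴ = 2.98×10⁴ W/m².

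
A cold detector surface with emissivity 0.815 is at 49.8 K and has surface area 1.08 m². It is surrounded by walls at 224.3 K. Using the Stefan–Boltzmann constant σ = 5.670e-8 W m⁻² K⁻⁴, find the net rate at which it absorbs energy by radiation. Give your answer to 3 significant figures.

Area A = 1.08 m².
Net radiated power P_net = εσA(T⁴ − T₀⁴) = 0.815×5.670×10⁻⁸×1.08×(49.8⁴ − 224.3⁴).
T⁴ − T₀⁴ = 6.15060×10⁶ − 2.53115×10⁹ = -2.52500×10⁹ K⁴, so P_net = -126 W — negative, meaning a net gain of 126 W.

Net gain ≈ 126 W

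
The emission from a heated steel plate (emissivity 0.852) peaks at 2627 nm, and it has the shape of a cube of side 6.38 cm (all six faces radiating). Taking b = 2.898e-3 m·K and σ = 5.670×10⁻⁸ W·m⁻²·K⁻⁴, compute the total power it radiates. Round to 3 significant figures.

P ≈ 1.75×10³ W

Wien's law: T = b/λ_max = 2.898×10⁻³/2.627×10⁻⁶ = 1103.16 K.
Area A = 6s² = 6×(0.0638 m)² = 0.0244226 m².
Then P = εσAT⁴ = 0.852×5.670×10⁻⁸×0.0244226×(1103.16)⁴ = 1.75×10³ W.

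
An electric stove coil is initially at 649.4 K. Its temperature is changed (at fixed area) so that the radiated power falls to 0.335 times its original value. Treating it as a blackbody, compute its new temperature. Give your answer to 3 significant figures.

T₂ ≈ 494 K

P ∝ T⁴, so T₂/T₁ = (P₂/P₁)^(1/4) = (0.335)^(1/4) = 0.760784.
T₂ = 649.4 × 0.760784 = 494 K.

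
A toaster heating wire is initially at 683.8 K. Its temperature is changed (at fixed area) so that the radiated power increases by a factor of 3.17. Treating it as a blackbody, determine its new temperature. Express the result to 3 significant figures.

P ∝ T⁴, so T₂/T₁ = (P₂/P₁)^(1/4) = (3.17)^(1/4) = 1.33433.
T₂ = 683.8 × 1.33433 = 912 K.

T₂ ≈ 912 K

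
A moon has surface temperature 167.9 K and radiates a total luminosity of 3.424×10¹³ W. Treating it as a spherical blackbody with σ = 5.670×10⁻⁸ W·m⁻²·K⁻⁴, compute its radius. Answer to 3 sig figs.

R ≈ 2.46×10⁵ m

L = 4πR²σT⁴ ⇒ R = √(L/(4πσT⁴)).
σT⁴ = 45.0594 W/m², so R = √(3.424×10¹³/(4π×45.0594)) = 2.46×10⁵ m.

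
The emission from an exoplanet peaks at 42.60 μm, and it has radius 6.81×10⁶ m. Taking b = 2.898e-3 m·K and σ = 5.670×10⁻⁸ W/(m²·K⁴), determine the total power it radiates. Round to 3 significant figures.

P ≈ 7.08×10¹⁴ W

Wien's law: T = b/λ_max = 2.898×10⁻³/4.260×10⁻⁵ = 68.0282 K.
Surface area A = 4πR² = 4π(6.81×10⁶ m)² = 5.82779×10¹⁴ m².
Then P = σAT⁴ = 5.670×10⁻⁸×5.82779×10¹⁴×(68.0282)⁴ = 7.08×10¹⁴ W.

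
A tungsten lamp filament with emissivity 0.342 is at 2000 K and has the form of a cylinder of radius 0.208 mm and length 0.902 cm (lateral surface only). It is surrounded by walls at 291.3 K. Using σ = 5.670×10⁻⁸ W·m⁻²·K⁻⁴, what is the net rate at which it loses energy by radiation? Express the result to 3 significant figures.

Lateral area A = 2πrL = 2π×2.08×10⁻⁴×9.02×10⁻³ = 1.17883×10⁻⁵ m².
Net radiated power P_net = εσA(T⁴ − T₀⁴) = 0.342×5.670×10⁻⁸×1.17883×10⁻⁵×(2000⁴ − 291.3⁴).
T⁴ − T₀⁴ = 1.60000×10¹³ − 7.20049×10⁹ = 1.59928×10¹³ K⁴, so P_net = 3.66 W.

Net loss ≈ 3.66 W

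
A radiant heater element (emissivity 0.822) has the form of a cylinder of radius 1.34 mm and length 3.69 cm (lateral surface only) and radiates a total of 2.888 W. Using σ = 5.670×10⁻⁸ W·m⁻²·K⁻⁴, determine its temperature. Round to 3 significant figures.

T ≈ 668 K

Lateral area A = 2πrL = 2π×1.34×10⁻³×0.0369 = 3.10678×10⁻⁴ m².
P = εσAT⁴ ⇒ T = (P/(εσA))^(1/4) = (2.888/(0.822×5.670×10⁻⁸×3.10678×10⁻⁴))^(1/4) = 668 K.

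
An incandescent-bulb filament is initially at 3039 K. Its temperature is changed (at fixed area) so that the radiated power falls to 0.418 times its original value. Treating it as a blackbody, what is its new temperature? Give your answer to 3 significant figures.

T₂ ≈ 2.44×10³ K

P ∝ T⁴, so T₂/T₁ = (P₂/P₁)^(1/4) = (0.418)^(1/4) = 0.804070.
T₂ = 3039 × 0.804070 = 2.44×10³ K.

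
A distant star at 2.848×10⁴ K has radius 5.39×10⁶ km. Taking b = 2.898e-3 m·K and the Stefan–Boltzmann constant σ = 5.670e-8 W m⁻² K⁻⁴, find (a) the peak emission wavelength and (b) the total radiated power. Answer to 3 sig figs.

(a) λ_max = b/T = 2.898×10⁻³/2.848×10⁴ = 1.018×10⁻⁷ m = 102 nm.
Surface area A = 4πR² = 4π(5.39×10⁹ m)² = 3.65079×10²⁰ m².
(b) P = σAT⁴ = 5.670×10⁻⁸×3.65079×10²⁰×(2.848×10⁴)⁴ = 1.36×10³¹ W.

λ_max ≈ 102 nm; P ≈ 1.36×10³¹ W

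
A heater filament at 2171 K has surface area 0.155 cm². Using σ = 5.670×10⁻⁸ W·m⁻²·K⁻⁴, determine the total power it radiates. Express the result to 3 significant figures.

P ≈ 19.5 W

Area A = 0.155 cm² = 1.55×10⁻⁵ m².
P = σAT⁴ = 5.670×10⁻⁸ × 1.55×10⁻⁵ × (2171)⁴ = 19.5 W.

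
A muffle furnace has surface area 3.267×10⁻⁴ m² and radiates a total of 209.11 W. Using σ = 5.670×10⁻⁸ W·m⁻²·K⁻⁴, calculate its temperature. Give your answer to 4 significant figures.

T ≈ 1833 K

Area A = 3.267×10⁻⁴ m².
P = σAT⁴ ⇒ T = (P/(σA))^(1/4) = (209.11/(5.670×10⁻⁸×3.267×10⁻⁴))^(1/4) = 1833 K.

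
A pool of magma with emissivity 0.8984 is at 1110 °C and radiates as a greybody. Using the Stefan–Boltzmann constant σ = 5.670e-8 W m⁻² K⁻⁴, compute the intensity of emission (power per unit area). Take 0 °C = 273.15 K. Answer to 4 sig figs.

I ≈ 1.864×10⁵ W/m²

T = 1110 °C + 273.15 = 1383.15 K.
Stefan–Boltzmann: I = εσT⁴ = 0.8984 × 5.670×10⁻⁸ × (1383.15)⁴ = 1.864×10⁵ W/m².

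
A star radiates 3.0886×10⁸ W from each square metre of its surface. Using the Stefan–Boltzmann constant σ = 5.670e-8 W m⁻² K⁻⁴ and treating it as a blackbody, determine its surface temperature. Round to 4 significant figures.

T ≈ 8591 K

I = σT⁴, so T = (I/σ)^(1/4) = (3.0886×10⁸/(5.670×10⁻⁸))^(1/4) = 8591 K.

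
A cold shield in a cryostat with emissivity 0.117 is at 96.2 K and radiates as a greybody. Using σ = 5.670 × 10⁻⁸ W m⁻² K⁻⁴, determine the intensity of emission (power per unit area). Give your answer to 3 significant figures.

Stefan–Boltzmann: I = εσT⁴ = 0.117 × 5.670×10⁻⁸ × (96.2)⁴ = 0.568 W/m².

I ≈ 0.568 W/m²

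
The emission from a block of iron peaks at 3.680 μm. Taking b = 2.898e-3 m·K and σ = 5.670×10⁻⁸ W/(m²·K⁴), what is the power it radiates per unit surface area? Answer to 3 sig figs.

Wien's law: T = b/λ_max = 2.898×10⁻³/3.680×10⁻⁶ = 787.500 K.
Then I = σT⁴ = 5.670×10⁻⁸×(787.500)⁴ = 2.18×10⁴ W/m².

I ≈ 2.18×10⁴ W/m²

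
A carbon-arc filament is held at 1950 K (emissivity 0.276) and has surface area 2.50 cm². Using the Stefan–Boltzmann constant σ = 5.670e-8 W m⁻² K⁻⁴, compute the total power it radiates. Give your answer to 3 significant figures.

P ≈ 56.6 W

Area A = 2.50 cm² = 2.50×10⁻⁴ m².
P = εσAT⁴ = 0.276 × 5.670×10⁻⁸ × 2.50×10⁻⁴ × (1950)⁴ = 56.6 W.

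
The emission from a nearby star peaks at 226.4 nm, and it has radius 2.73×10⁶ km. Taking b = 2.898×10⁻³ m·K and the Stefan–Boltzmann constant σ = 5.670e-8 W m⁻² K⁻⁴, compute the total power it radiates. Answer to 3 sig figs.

P ≈ 1.43×10²⁹ W

Wien's law: T = b/λ_max = 2.898×10⁻³/2.264×10⁻⁷ = 12800.4 K.
Surface area A = 4πR² = 4π(2.73×10⁹ m)² = 9.36559×10¹⁹ m².
Then P = σAT⁴ = 5.670×10⁻⁸×9.36559×10¹⁹×(12800.4)⁴ = 1.43×10²⁹ W.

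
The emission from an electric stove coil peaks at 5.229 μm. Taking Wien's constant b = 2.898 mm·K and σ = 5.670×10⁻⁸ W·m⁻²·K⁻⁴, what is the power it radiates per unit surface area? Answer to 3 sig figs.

I ≈ 5.35×10³ W/m²

Wien's law: T = b/λ_max = 2.898×10⁻³/5.229×10⁻⁶ = 554.217 K.
Then I = σT⁴ = 5.670×10⁻⁸×(554.217)⁴ = 5.35×10³ W/m².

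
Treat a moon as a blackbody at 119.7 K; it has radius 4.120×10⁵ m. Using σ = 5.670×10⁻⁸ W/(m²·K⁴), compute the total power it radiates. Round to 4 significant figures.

Surface area A = 4πR² = 4π(4.120×10⁵ m)² = 2.13307×10¹² m².
P = σAT⁴ = 5.670×10⁻⁸ × 2.13307×10¹² × (119.7)⁴ = 2.483×10¹³ W.

P ≈ 2.483×10¹³ W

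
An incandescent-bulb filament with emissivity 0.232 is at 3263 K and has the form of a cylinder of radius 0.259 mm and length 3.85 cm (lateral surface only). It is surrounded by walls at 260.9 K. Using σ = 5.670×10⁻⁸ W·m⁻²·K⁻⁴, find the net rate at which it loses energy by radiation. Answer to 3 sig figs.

Net loss ≈ 93.4 W

Lateral area A = 2πrL = 2π×2.59×10⁻⁴×0.0385 = 6.26528×10⁻⁵ m².
Net radiated power P_net = εσA(T⁴ − T₀⁴) = 0.232×5.670×10⁻⁸×6.26528×10⁻⁵×(3263⁴ − 260.9⁴).
T⁴ − T₀⁴ = 1.13362×10¹⁴ − 4.63336×10⁹ = 1.13357×10¹⁴ K⁴, so P_net = 93.4 W.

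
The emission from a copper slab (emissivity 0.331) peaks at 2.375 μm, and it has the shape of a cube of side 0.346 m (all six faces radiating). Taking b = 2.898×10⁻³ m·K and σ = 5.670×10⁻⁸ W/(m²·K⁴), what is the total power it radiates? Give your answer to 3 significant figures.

Wien's law: T = b/λ_max = 2.898×10⁻³/2.375×10⁻⁶ = 1220.21 K.
Area A = 6s² = 6×(0.346 m)² = 0.718296 m².
Then P = εσAT⁴ = 0.331×5.670×10⁻⁸×0.718296×(1220.21)⁴ = 2.99×10⁴ W.

P ≈ 2.99×10⁴ W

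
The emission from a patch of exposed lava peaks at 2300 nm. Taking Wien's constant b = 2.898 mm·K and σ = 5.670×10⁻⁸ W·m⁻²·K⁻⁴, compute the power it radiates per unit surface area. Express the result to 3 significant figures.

Wien's law: T = b/λ_max = 2.898×10⁻³/2.300×10⁻⁶ = 1260.00 K.
Then I = σT⁴ = 5.670×10⁻⁸×(1260.00)⁴ = 1.43×10⁵ W/m².

I ≈ 1.43×10⁵ W/m²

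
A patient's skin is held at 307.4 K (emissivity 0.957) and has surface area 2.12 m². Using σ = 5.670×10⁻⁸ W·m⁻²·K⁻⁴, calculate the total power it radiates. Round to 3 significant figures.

P ≈ 1.03×10³ W

Area A = 2.12 m².
P = εσAT⁴ = 0.957 × 5.670×10⁻⁸ × 2.12 × (307.4)⁴ = 1.03×10³ W.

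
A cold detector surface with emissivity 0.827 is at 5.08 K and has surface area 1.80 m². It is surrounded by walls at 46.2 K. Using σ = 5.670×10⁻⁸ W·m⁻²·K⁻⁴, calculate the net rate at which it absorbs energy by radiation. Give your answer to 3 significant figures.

Net gain ≈ 0.384 W

Area A = 1.80 m².
Net radiated power P_net = εσA(T⁴ − T₀⁴) = 0.827×5.670×10⁻⁸×1.80×(5.08⁴ − 46.2⁴).
T⁴ − T₀⁴ = 665.970 − 4.55583×10⁶ = -4.55516×10⁶ K⁴, so P_net = -0.384 W — negative, meaning a net gain of 0.384 W.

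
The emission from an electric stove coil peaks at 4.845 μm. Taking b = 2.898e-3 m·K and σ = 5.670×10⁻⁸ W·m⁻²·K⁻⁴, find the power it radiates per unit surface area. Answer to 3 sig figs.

Wien's law: T = b/λ_max = 2.898×10⁻³/4.845×10⁻⁶ = 598.142 K.
Then I = σT⁴ = 5.670×10⁻⁸×(598.142)⁴ = 7.26×10³ W/m².

I ≈ 7.26×10³ W/m²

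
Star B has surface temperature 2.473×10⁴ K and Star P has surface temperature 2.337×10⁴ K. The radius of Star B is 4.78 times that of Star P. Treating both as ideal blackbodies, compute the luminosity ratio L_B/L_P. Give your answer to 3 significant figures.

L_B/L_P ≈ 28.6

L ∝ R²T⁴, so L_B/L_P = (R_B/R_P)²(T_B/T_P)⁴ = (4.78)² × (2.473×10⁴/2.337×10⁴)⁴ = 22.8484 × 1.25390 = 28.6.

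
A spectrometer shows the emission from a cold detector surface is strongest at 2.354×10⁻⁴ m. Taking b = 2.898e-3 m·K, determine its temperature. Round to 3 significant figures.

T ≈ 12.3 K

Wien's law gives T = b/λ_max = (2.898×10⁻³ m·K)/(2.354×10⁻⁴ m) = 12.3 K.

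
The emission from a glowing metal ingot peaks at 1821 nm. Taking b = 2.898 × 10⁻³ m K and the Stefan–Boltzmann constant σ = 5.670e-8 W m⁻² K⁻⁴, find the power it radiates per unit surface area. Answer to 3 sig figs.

Wien's law: T = b/λ_max = 2.898×10⁻³/1.821×10⁻⁶ = 1591.43 K.
Then I = σT⁴ = 5.670×10⁻⁸×(1591.43)⁴ = 3.64×10⁵ W/m².

I ≈ 3.64×10⁵ W/m²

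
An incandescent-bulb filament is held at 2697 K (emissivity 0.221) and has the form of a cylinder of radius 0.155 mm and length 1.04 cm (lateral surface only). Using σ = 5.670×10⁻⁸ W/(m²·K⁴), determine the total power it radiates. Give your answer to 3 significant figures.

P ≈ 6.71 W

Lateral area A = 2πrL = 2π×1.55×10⁻⁴×0.0104 = 1.01285×10⁻⁵ m².
P = εσAT⁴ = 0.221 × 5.670×10⁻⁸ × 1.01285×10⁻⁵ × (2697)⁴ = 6.71 W.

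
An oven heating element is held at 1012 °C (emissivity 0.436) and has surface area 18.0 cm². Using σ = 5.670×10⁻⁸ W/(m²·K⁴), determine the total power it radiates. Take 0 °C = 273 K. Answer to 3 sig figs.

P ≈ 121 W

T = 1012 °C + 273 = 1285 K.
Area A = 18.0 cm² = 1.80×10⁻³ m².
P = εσAT⁴ = 0.436 × 5.670×10⁻⁸ × 1.80×10⁻³ × (1285)⁴ = 121 W.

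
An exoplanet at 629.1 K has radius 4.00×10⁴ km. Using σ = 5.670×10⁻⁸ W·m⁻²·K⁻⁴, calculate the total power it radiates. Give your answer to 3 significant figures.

Surface area A = 4πR² = 4π(4.00×10⁷ m)² = 2.01062×10¹⁶ m².
P = σAT⁴ = 5.670×10⁻⁸ × 2.01062×10¹⁶ × (629.1)⁴ = 1.79×10²⁰ W.

P ≈ 1.79×10²⁰ W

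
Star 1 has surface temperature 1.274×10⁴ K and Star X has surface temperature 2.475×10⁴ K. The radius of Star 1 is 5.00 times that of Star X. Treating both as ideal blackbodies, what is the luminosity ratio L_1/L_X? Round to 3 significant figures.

L_1/L_X ≈ 1.76

L ∝ R²T⁴, so L_1/L_X = (R_1/R_X)²(T_1/T_X)⁴ = (5.00)² × (1.274×10⁴/2.475×10⁴)⁴ = 25 × 0.0702064 = 1.76.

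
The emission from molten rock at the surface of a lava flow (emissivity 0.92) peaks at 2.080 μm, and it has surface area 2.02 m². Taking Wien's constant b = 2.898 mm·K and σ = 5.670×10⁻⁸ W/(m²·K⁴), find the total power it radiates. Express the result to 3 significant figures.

Wien's law: T = b/λ_max = 2.898×10⁻³/2.080×10⁻⁶ = 1393.27 K.
Area A = 2.02 m².
Then P = εσAT⁴ = 0.92×5.670×10⁻⁸×2.02×(1393.27)⁴ = 3.97×10⁵ W.

P ≈ 3.97×10⁵ W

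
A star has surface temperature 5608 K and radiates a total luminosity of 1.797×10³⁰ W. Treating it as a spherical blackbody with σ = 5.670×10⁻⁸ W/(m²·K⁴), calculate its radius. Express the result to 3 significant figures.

R ≈ 5.05×10¹⁰ m

L = 4πR²σT⁴ ⇒ R = √(L/(4πσT⁴)).
σT⁴ = 5.60809×10⁷ W/m², so R = √(1.797×10³⁰/(4π×5.60809×10⁷)) = 5.05×10¹⁰ m.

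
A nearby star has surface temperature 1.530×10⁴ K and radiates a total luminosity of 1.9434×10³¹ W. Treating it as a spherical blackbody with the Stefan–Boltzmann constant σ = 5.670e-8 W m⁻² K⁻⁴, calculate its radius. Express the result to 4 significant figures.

L = 4πR²σT⁴ ⇒ R = √(L/(4πσT⁴)).
σT⁴ = 3.10705×10⁹ W/m², so R = √(1.9434×10³¹/(4π×3.10705×10⁹)) = 2.231×10¹⁰ m.

R ≈ 2.231×10¹⁰ m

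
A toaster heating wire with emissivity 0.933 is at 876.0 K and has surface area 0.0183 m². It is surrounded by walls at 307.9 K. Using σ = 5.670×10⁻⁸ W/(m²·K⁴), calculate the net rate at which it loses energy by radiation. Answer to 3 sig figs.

Net loss ≈ 561 W

Area A = 0.0183 m².
Net radiated power P_net = εσA(T⁴ − T₀⁴) = 0.933×5.670×10⁻⁸×0.0183×(876.0⁴ − 307.9⁴).
T⁴ − T₀⁴ = 5.88866×10¹¹ − 8.98750×10⁹ = 5.79878×10¹¹ K⁴, so P_net = 561 W.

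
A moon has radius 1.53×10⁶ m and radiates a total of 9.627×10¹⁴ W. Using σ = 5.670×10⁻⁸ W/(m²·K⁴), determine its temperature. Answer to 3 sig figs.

T ≈ 155 K

Surface area A = 4πR² = 4π(1.53×10⁶ m)² = 2.94166×10¹³ m².
P = σAT⁴ ⇒ T = (P/(σA))^(1/4) = (9.627×10¹⁴/(5.670×10⁻⁸×2.94166×10¹³))^(1/4) = 155 K.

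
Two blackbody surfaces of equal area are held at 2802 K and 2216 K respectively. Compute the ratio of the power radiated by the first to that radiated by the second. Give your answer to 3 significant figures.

With equal areas, P₁/P₂ = (T₁/T₂)⁴ = (2802/2216)⁴ = 2.56.

P₁/P₂ ≈ 2.56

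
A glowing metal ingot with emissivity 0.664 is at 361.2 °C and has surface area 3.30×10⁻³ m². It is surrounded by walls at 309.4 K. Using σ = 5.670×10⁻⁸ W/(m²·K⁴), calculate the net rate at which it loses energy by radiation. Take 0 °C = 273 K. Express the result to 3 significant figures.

T = 361.2 °C + 273 = 634.2 K.
Area A = 3.30×10⁻³ m².
Net radiated power P_net = εσA(T⁴ − T₀⁴) = 0.664×5.670×10⁻⁸×3.30×10⁻³×(634.2⁴ − 309.4⁴).
T⁴ − T₀⁴ = 1.61773×10¹¹ − 9.16392×10⁹ = 1.52609×10¹¹ K⁴, so P_net = 19.0 W.

Net loss ≈ 19.0 W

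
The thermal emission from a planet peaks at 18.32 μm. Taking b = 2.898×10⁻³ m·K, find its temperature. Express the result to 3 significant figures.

T ≈ 158 K

Wien's law gives T = b/λ_max = (2.898×10⁻³ m·K)/(1.832×10⁻⁵ m) = 158 K.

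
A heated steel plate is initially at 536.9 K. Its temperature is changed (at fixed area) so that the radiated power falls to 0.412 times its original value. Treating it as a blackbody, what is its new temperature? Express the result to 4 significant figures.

T₂ ≈ 430.1 K

P ∝ T⁴, so T₂/T₁ = (P₂/P₁)^(1/4) = (0.412)^(1/4) = 0.801169.
T₂ = 536.9 × 0.801169 = 430.1 K.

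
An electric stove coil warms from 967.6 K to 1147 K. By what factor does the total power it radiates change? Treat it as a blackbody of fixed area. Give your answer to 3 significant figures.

P ∝ T⁴, so P₂/P₁ = (T₂/T₁)⁴ = (1147/967.6)⁴ = (1.18541)⁴ = 1.97.

P₂/P₁ ≈ 1.97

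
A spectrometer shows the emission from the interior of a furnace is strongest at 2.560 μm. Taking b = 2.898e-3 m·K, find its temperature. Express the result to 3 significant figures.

T ≈ 1.13×10³ K

Wien's law gives T = b/λ_max = (2.898×10⁻³ m·K)/(2.560×10⁻⁶ m) = 1.13×10³ K.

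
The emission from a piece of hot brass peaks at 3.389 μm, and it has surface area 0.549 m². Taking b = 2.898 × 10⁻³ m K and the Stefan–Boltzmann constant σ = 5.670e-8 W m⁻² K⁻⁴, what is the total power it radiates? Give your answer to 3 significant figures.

Wien's law: T = b/λ_max = 2.898×10⁻³/3.389×10⁻⁶ = 855.120 K.
Area A = 0.549 m².
Then P = σAT⁴ = 5.670×10⁻⁸×0.549×(855.120)⁴ = 1.66×10⁴ W.

P ≈ 1.66×10⁴ W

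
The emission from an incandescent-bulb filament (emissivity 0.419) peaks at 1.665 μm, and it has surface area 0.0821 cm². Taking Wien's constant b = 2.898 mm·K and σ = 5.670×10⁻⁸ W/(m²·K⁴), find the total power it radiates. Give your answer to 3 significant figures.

P ≈ 1.79 W

Wien's law: T = b/λ_max = 2.898×10⁻³/1.665×10⁻⁶ = 1740.54 K.
Area A = 0.0821 cm² = 8.21×10⁻⁶ m².
Then P = εσAT⁴ = 0.419×5.670×10⁻⁸×8.21×10⁻⁶×(1740.54)⁴ = 1.79 W.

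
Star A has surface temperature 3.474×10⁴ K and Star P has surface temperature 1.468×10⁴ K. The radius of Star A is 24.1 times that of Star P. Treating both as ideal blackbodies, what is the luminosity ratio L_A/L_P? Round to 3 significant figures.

L ∝ R²T⁴, so L_A/L_P = (R_A/R_P)²(T_A/T_P)⁴ = (24.1)² × (3.474×10⁴/1.468×10⁴)⁴ = 580.81 × 31.3628 = 1.82×10⁴.

L_A/L_P ≈ 1.82×10⁴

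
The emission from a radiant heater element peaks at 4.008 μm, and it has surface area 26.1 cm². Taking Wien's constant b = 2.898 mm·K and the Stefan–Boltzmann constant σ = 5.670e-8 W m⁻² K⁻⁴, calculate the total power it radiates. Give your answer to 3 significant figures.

Wien's law: T = b/λ_max = 2.898×10⁻³/4.008×10⁻⁶ = 723.054 K.
Area A = 26.1 cm² = 2.61×10⁻³ m².
Then P = σAT⁴ = 5.670×10⁻⁸×2.61×10⁻³×(723.054)⁴ = 40.4 W.

P ≈ 40.4 W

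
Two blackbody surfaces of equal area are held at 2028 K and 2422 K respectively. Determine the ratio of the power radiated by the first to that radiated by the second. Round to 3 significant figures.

With equal areas, P₁/P₂ = (T₁/T₂)⁴ = (2028/2422)⁴ = 0.492.

P₁/P₂ ≈ 0.492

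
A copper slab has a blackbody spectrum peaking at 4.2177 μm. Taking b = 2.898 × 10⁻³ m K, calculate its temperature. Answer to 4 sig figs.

T ≈ 687.1 K

Wien's law gives T = b/λ_max = (2.898×10⁻³ m·K)/(4.2177×10⁻⁶ m) = 687.1 K.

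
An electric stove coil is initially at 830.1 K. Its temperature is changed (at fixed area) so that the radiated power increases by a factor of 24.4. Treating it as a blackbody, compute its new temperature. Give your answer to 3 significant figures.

P ∝ T⁴, so T₂/T₁ = (P₂/P₁)^(1/4) = (24.4)^(1/4) = 2.22253.
T₂ = 830.1 × 2.22253 = 1.84×10³ K.

T₂ ≈ 1.84×10³ K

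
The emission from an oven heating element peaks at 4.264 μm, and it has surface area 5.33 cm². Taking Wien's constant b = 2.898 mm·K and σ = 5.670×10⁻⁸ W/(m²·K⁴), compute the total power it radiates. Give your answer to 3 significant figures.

Wien's law: T = b/λ_max = 2.898×10⁻³/4.264×10⁻⁶ = 679.644 K.
Area A = 5.33 cm² = 5.33×10⁻⁴ m².
Then P = σAT⁴ = 5.670×10⁻⁸×5.33×10⁻⁴×(679.644)⁴ = 6.45 W.

P ≈ 6.45 W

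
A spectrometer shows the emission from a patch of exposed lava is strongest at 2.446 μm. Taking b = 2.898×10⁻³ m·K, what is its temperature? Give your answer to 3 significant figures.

T ≈ 1.18×10³ K

Wien's law gives T = b/λ_max = (2.898×10⁻³ m·K)/(2.446×10⁻⁶ m) = 1.18×10³ K.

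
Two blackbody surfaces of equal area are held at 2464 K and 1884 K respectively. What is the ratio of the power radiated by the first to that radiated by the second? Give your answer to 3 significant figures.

P₁/P₂ ≈ 2.93

With equal areas, P₁/P₂ = (T₁/T₂)⁴ = (2464/1884)⁴ = 2.93.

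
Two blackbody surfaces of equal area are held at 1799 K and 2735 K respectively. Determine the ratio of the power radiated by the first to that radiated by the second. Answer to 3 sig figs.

P₁/P₂ ≈ 0.187

With equal areas, P₁/P₂ = (T₁/T₂)⁴ = (1799/2735)⁴ = 0.187.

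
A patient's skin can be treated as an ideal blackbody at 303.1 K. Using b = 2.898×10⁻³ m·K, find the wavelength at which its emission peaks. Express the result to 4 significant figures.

Wien's displacement law: λ_max = b/T = (2.898×10⁻³ m·K)/(303.1 K) = 9.5612×10⁻⁶ m.
That is 9.561 μm, in the infrared range.

λ_max ≈ 9.561 μm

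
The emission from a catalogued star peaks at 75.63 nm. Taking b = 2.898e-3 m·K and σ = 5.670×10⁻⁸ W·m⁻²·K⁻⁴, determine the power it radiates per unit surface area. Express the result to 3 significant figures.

Wien's law: T = b/λ_max = 2.898×10⁻³/7.563×10⁻⁸ = 38318.1 K.
Then I = σT⁴ = 5.670×10⁻⁸×(38318.1)⁴ = 1.22×10¹¹ W/m².

I ≈ 1.22×10¹¹ W/m²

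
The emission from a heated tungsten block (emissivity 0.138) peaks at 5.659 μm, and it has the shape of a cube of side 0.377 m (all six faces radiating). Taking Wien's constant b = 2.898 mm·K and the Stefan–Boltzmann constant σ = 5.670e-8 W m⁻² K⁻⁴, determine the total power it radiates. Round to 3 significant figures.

Wien's law: T = b/λ_max = 2.898×10⁻³/5.659×10⁻⁶ = 512.105 K.
Area A = 6s² = 6×(0.377 m)² = 0.852774 m².
Then P = εσAT⁴ = 0.138×5.670×10⁻⁸×0.852774×(512.105)⁴ = 459 W.

P ≈ 459 W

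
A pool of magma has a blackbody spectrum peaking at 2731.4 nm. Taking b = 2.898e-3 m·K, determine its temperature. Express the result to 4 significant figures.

Wien's law gives T = b/λ_max = (2.898×10⁻³ m·K)/(2.7314×10⁻⁶ m) = 1061 K.

T ≈ 1061 K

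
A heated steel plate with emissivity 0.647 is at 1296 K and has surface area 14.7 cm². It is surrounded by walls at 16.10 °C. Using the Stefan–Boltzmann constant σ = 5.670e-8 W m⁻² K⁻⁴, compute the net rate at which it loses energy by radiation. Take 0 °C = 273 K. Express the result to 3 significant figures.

Net loss ≈ 152 W

Surroundings: T = 16.10 °C + 273 = 289.10 K.
Area A = 14.7 cm² = 1.47×10⁻³ m².
Net radiated power P_net = εσA(T⁴ − T₀⁴) = 0.647×5.670×10⁻⁸×1.47×10⁻³×(1296⁴ − 289.10⁴).
T⁴ − T₀⁴ = 2.82111×10¹² − 6.98542×10⁹ = 2.81412×10¹² K⁴, so P_net = 152 W.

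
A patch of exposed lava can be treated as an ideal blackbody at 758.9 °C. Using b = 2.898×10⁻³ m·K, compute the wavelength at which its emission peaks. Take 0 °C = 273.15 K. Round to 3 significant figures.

T = 758.9 °C + 273.15 = 1032.05 K.
Wien's displacement law: λ_max = b/T = (2.898×10⁻³ m·K)/(1032.05 K) = 2.808×10⁻⁶ m.
That is 2.81×10³ nm, in the infrared range.

λ_max ≈ 2.81×10³ nm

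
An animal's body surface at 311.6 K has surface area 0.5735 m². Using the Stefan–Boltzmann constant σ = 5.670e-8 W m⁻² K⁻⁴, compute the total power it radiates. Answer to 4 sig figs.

P ≈ 306.6 W

Area A = 0.5735 m².
P = σAT⁴ = 5.670×10⁻⁸ × 0.5735 × (311.6)⁴ = 306.6 W.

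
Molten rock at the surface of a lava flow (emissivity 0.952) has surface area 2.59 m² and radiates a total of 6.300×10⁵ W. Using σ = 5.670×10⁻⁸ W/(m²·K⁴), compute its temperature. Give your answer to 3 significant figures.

T ≈ 1.46×10³ K

Area A = 2.59 m².
P = εσAT⁴ ⇒ T = (P/(εσA))^(1/4) = (6.300×10⁵/(0.952×5.670×10⁻⁸×2.59))^(1/4) = 1.46×10³ K.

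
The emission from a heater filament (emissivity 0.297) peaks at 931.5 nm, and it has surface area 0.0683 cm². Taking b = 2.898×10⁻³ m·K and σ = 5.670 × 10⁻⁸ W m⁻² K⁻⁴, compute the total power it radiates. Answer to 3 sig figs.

P ≈ 10.8 W

Wien's law: T = b/λ_max = 2.898×10⁻³/9.315×10⁻⁷ = 3111.11 K.
Area A = 0.0683 cm² = 6.83×10⁻⁶ m².
Then P = εσAT⁴ = 0.297×5.670×10⁻⁸×6.83×10⁻⁶×(3111.11)⁴ = 10.8 W.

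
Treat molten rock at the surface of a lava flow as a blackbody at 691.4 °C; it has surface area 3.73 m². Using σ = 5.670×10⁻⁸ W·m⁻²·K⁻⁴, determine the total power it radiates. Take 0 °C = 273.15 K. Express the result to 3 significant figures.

T = 691.4 °C + 273.15 = 964.55 K.
Area A = 3.73 m².
P = σAT⁴ = 5.670×10⁻⁸ × 3.73 × (964.55)⁴ = 1.83×10⁵ W.

P ≈ 1.83×10⁵ W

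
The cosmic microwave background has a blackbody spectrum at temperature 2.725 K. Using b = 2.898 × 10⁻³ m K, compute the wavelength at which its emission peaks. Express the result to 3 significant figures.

Wien's displacement law: λ_max = b/T = (2.898×10⁻³ m·K)/(2.725 K) = 1.063×10⁻³ m.
That is 1.06×10⁻³ m, in the microwave range.

λ_max ≈ 1.06×10⁻³ m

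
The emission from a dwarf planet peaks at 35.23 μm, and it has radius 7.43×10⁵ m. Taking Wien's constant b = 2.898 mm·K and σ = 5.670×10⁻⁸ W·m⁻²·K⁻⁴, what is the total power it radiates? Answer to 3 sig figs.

P ≈ 1.80×10¹³ W

Wien's law: T = b/λ_max = 2.898×10⁻³/3.523×10⁻⁵ = 82.2594 K.
Surface area A = 4πR² = 4π(7.43×10⁵ m)² = 6.93725×10¹² m².
Then P = σAT⁴ = 5.670×10⁻⁸×6.93725×10¹²×(82.2594)⁴ = 1.80×10¹³ W.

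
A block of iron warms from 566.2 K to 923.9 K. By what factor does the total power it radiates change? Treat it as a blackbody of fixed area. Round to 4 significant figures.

P₂/P₁ ≈ 7.090

P ∝ T⁴, so P₂/P₁ = (T₂/T₁)⁴ = (923.9/566.2)⁴ = (1.63176)⁴ = 7.090.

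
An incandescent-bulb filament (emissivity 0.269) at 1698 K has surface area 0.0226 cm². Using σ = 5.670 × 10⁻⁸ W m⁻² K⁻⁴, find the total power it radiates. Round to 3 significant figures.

P ≈ 0.287 W

Area A = 0.0226 cm² = 2.26×10⁻⁶ m².
P = εσAT⁴ = 0.269 × 5.670×10⁻⁸ × 2.26×10⁻⁶ × (1698)⁴ = 0.287 W.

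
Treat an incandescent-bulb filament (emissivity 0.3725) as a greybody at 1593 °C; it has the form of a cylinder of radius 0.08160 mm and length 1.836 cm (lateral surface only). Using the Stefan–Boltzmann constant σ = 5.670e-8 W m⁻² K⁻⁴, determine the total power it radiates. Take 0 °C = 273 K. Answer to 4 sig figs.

P ≈ 2.410 W

T = 1593 °C + 273 = 1866 K.
Lateral area A = 2πrL = 2π×8.160×10⁻⁵×0.01836 = 9.41332×10⁻⁶ m².
P = εσAT⁴ = 0.3725 × 5.670×10⁻⁸ × 9.41332×10⁻⁶ × (1866)⁴ = 2.410 W.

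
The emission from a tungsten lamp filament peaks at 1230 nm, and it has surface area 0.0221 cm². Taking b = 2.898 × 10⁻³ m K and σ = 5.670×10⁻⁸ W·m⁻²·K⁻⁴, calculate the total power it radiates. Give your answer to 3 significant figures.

Wien's law: T = b/λ_max = 2.898×10⁻³/1.230×10⁻⁶ = 2356.10 K.
Area A = 0.0221 cm² = 2.21×10⁻⁶ m².
Then P = σAT⁴ = 5.670×10⁻⁸×2.21×10⁻⁶×(2356.10)⁴ = 3.86 W.

P ≈ 3.86 W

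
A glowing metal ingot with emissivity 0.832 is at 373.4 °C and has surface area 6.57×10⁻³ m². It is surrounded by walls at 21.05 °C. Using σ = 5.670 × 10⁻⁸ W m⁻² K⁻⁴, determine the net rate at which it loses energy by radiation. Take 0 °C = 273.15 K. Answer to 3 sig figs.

T = 373.4 °C + 273.15 = 646.55 K.
Surroundings: T = 21.05 °C + 273.15 = 294.20 K.
Area A = 6.57×10⁻³ m².
Net radiated power P_net = εσA(T⁴ − T₀⁴) = 0.832×5.670×10⁻⁸×6.57×10⁻³×(646.55⁴ − 294.20⁴).
T⁴ − T₀⁴ = 1.74746×10¹¹ − 7.49153×10⁹ = 1.67254×10¹¹ K⁴, so P_net = 51.8 W.

Net loss ≈ 51.8 W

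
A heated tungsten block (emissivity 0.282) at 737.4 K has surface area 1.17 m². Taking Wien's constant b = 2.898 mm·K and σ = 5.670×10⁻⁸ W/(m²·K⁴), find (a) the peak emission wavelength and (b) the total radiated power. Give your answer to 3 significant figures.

λ_max ≈ 3.93 μm; P ≈ 5.53×10³ W

(a) λ_max = b/T = 2.898×10⁻³/737.4 = 3.930×10⁻⁶ m = 3.93 μm.
Area A = 1.17 m².
(b) P = εσAT⁴ = 0.282×5.670×10⁻⁸×1.17×(737.4)⁴ = 5.53×10³ W.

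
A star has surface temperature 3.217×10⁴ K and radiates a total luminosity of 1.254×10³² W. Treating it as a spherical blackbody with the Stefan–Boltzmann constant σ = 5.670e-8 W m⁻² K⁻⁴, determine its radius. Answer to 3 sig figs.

R ≈ 1.28×10¹⁰ m

L = 4πR²σT⁴ ⇒ R = √(L/(4πσT⁴)).
σT⁴ = 6.07278×10¹⁰ W/m², so R = √(1.254×10³²/(4π×6.07278×10¹⁰)) = 1.28×10¹⁰ m.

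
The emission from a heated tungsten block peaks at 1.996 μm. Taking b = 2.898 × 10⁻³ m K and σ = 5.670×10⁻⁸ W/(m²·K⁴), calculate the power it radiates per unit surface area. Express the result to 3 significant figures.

Wien's law: T = b/λ_max = 2.898×10⁻³/1.996×10⁻⁶ = 1451.90 K.
Then I = σT⁴ = 5.670×10⁻⁸×(1451.90)⁴ = 2.52×10⁵ W/m².

I ≈ 2.52×10⁵ W/m²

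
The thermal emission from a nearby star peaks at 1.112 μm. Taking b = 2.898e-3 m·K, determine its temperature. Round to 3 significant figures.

Wien's law gives T = b/λ_max = (2.898×10⁻³ m·K)/(1.112×10⁻⁶ m) = 2.61×10³ K.

T ≈ 2.61×10³ K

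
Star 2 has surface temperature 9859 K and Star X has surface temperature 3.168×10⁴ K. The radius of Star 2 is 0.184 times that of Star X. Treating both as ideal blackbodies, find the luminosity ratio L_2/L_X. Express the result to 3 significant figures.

L ∝ R²T⁴, so L_2/L_X = (R_2/R_X)²(T_2/T_X)⁴ = (0.184)² × (9859/3.168×10⁴)⁴ = 0.033856 × 9.37974×10⁻³ = 3.18×10⁻⁴.

L_2/L_X ≈ 3.18×10⁻⁴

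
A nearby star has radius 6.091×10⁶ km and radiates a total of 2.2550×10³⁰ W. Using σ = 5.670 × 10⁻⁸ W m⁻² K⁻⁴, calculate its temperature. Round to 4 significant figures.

T ≈ 1.709×10⁴ K

Surface area A = 4πR² = 4π(6.091×10⁹ m)² = 4.66216×10²⁰ m².
P = σAT⁴ ⇒ T = (P/(σA))^(1/4) = (2.2550×10³⁰/(5.670×10⁻⁸×4.66216×10²⁰))^(1/4) = 1.709×10⁴ K.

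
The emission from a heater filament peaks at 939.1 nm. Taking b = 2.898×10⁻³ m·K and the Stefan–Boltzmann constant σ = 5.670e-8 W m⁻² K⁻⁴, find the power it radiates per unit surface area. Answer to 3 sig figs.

I ≈ 5.14×10⁶ W/m²

Wien's law: T = b/λ_max = 2.898×10⁻³/9.391×10⁻⁷ = 3085.93 K.
Then I = σT⁴ = 5.670×10⁻⁸×(3085.93)⁴ = 5.14×10⁶ W/m².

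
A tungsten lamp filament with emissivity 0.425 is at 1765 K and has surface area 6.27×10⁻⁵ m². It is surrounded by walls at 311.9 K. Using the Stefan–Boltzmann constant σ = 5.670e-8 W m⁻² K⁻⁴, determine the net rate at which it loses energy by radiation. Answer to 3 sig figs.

Net loss ≈ 14.6 W

Area A = 6.27×10⁻⁵ m².
Net radiated power P_net = εσA(T⁴ − T₀⁴) = 0.425×5.670×10⁻⁸×6.27×10⁻⁵×(1765⁴ − 311.9⁴).
T⁴ − T₀⁴ = 9.70463×10¹² − 9.46371×10⁹ = 9.69517×10¹² K⁴, so P_net = 14.6 W.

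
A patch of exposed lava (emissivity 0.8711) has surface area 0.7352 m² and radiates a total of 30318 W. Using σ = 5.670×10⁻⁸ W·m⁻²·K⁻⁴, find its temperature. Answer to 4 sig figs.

Area A = 0.7352 m².
P = εσAT⁴ ⇒ T = (P/(εσA))^(1/4) = (30318/(0.8711×5.670×10⁻⁸×0.7352))^(1/4) = 955.9 K.

T ≈ 955.9 K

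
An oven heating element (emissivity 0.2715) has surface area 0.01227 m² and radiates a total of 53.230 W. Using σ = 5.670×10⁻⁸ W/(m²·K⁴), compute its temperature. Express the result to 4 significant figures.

T ≈ 728.6 K

Area A = 0.01227 m².
P = εσAT⁴ ⇒ T = (P/(εσA))^(1/4) = (53.230/(0.2715×5.670×10⁻⁸×0.01227))^(1/4) = 728.6 K.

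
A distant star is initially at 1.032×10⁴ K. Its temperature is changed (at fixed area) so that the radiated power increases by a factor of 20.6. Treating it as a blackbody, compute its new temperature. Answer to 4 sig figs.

P ∝ T⁴, so T₂/T₁ = (P₂/P₁)^(1/4) = (20.6)^(1/4) = 2.13043.
T₂ = 1.032×10⁴ × 2.13043 = 2.199×10⁴ K.

T₂ ≈ 2.199×10⁴ K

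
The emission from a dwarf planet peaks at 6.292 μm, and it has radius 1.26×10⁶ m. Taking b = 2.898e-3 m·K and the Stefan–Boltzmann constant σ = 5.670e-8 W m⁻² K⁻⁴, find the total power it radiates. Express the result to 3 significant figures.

Wien's law: T = b/λ_max = 2.898×10⁻³/6.292×10⁻⁶ = 460.585 K.
Surface area A = 4πR² = 4π(1.26×10⁶ m)² = 1.99504×10¹³ m².
Then P = σAT⁴ = 5.670×10⁻⁸×1.99504×10¹³×(460.585)⁴ = 5.09×10¹⁶ W.

P ≈ 5.09×10¹⁶ W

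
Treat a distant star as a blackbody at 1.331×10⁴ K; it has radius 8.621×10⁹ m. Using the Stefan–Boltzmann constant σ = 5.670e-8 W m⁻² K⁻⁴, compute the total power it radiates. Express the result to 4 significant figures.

Surface area A = 4πR² = 4π(8.621×10⁹ m)² = 9.33953×10²⁰ m².
P = σAT⁴ = 5.670×10⁻⁸ × 9.33953×10²⁰ × (1.331×10⁴)⁴ = 1.662×10³⁰ W.

P ≈ 1.662×10³⁰ W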